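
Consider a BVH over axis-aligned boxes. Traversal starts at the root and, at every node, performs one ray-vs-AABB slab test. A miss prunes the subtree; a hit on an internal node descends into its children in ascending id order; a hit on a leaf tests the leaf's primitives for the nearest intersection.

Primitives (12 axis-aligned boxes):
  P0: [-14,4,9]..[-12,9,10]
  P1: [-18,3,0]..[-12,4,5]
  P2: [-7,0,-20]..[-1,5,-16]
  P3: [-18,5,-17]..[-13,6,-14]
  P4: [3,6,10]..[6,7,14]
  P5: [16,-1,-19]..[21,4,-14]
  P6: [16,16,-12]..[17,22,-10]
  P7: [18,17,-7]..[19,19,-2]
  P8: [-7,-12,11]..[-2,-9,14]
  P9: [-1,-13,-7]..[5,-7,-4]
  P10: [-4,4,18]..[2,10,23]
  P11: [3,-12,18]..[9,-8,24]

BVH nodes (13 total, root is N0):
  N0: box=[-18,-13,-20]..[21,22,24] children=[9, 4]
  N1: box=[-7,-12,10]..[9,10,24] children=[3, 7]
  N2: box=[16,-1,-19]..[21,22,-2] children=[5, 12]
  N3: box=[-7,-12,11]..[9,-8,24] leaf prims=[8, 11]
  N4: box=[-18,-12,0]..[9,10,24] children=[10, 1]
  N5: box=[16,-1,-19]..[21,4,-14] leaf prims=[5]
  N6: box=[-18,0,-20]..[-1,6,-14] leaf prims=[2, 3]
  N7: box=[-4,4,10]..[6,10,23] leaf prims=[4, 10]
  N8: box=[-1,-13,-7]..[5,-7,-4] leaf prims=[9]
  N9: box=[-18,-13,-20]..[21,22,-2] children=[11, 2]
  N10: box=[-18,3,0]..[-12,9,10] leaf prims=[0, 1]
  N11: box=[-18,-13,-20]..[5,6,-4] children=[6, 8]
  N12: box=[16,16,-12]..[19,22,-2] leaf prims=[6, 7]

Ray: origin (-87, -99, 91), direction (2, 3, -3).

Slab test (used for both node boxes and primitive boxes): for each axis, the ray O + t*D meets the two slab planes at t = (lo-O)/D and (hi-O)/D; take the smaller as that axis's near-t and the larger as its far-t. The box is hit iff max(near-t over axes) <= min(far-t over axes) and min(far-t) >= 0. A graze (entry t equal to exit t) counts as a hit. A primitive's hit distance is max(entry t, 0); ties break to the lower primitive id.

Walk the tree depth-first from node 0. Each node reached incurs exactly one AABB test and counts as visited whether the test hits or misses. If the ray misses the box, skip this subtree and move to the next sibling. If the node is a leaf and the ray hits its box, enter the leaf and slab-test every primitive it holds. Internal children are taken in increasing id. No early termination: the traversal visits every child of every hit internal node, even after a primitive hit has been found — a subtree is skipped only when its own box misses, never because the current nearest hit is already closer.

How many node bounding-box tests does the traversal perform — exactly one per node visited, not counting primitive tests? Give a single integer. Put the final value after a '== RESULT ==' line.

Trace the traversal:
N0 x:[69/2,54] y:[86/3,121/3] z:[67/3,37] -> hit [69/2,37], descend [4, 9]
  N4 x:[69/2,48] y:[29,109/3] z:[67/3,91/3] -> miss, prune
  N9 x:[69/2,54] y:[86/3,121/3] z:[31,37] -> hit [69/2,37], descend [2, 11]
    N2 x:[103/2,54] y:[98/3,121/3] z:[31,110/3] -> miss, prune
    N11 x:[69/2,46] y:[86/3,35] z:[95/3,37] -> hit [69/2,35], descend [6, 8]
      N6 x:[69/2,43] y:[33,35] z:[35,37] -> hit [35,35] leaf, test {P2(miss), P3@t=35}
      N8 x:[43,46] y:[86/3,92/3] z:[95/3,98/3] -> miss, prune

order=[0, 4, 9, 2, 11, 6, 8]  |boxes|=7  |leaves|=1  hit=P3

== RESULT ==
7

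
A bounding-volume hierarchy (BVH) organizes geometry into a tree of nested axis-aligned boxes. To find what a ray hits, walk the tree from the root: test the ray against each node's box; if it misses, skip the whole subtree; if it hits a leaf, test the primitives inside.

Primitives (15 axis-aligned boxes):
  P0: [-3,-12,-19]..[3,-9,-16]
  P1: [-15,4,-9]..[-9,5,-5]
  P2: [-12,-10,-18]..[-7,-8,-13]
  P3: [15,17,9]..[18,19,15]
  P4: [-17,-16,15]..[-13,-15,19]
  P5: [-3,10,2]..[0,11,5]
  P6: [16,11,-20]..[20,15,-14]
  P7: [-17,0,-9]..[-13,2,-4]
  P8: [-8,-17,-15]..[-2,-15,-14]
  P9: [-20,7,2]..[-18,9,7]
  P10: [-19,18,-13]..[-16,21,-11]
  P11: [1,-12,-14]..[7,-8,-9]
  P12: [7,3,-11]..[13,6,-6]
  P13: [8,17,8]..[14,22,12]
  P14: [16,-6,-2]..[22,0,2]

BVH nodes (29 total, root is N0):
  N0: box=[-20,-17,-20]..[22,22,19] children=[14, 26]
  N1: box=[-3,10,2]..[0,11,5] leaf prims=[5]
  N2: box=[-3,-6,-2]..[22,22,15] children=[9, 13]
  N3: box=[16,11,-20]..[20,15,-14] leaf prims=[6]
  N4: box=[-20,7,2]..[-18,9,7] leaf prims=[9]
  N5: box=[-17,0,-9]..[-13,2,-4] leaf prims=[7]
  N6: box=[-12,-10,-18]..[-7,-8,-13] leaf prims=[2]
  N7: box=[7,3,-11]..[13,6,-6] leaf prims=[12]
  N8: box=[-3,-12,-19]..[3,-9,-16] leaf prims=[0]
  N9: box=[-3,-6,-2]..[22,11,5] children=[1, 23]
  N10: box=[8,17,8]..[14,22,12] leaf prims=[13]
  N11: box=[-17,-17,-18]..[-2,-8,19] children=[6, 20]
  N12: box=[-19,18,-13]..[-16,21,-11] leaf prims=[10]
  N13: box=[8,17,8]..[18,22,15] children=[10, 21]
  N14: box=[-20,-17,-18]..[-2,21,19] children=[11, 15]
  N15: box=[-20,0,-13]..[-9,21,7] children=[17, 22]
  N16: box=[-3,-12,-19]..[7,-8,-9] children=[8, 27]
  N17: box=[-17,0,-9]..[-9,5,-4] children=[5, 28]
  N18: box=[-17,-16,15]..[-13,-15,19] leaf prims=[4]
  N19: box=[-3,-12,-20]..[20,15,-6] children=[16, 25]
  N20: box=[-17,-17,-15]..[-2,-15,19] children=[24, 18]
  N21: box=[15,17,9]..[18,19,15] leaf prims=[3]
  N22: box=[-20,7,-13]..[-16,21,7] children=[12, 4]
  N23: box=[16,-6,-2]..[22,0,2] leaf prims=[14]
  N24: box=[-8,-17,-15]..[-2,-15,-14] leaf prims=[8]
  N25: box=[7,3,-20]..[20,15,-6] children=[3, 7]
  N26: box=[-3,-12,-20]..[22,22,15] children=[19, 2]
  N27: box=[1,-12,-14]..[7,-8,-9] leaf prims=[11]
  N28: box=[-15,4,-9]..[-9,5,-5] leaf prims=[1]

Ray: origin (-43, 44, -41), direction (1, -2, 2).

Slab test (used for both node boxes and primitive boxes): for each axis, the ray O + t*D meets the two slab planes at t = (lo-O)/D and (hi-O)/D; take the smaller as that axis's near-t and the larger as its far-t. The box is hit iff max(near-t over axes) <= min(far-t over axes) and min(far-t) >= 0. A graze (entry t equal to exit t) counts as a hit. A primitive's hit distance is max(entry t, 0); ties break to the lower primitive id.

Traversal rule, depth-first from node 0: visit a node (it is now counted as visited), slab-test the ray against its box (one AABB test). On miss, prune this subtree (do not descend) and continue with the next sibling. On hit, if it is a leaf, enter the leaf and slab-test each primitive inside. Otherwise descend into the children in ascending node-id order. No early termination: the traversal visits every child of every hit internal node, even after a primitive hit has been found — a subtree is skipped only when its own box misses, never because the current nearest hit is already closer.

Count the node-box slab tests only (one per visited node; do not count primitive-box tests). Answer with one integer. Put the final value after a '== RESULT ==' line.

Traverse from the root:
N0 x:[23,65] y:[11,61/2] z:[21/2,30] -> hit [23,30], descend [14, 26]
  N14 x:[23,41] y:[23/2,61/2] z:[23/2,30] -> hit [23,30], descend [11, 15]
    N11 x:[26,41] y:[26,61/2] z:[23/2,30] -> hit [26,30], descend [6, 20]
      N6 x:[31,36] y:[26,27] z:[23/2,14] -> miss, prune
      N20 x:[26,41] y:[59/2,61/2] z:[13,30] -> hit [59/2,30], descend [18, 24]
        N18 x:[26,30] y:[59/2,30] z:[28,30] -> hit [59/2,30] leaf, test {P4@t=59/2}
        N24 x:[35,41] y:[59/2,61/2] z:[13,27/2] -> miss, prune
    N15 x:[23,34] y:[23/2,22] z:[14,24] -> miss, prune
  N26 x:[40,65] y:[11,28] z:[21/2,28] -> miss, prune

Visited [0, 14, 11, 6, 20, 18, 24, 15, 26]. Tests: 9 box, 1 leaf. Nearest: P4.

== RESULT ==
9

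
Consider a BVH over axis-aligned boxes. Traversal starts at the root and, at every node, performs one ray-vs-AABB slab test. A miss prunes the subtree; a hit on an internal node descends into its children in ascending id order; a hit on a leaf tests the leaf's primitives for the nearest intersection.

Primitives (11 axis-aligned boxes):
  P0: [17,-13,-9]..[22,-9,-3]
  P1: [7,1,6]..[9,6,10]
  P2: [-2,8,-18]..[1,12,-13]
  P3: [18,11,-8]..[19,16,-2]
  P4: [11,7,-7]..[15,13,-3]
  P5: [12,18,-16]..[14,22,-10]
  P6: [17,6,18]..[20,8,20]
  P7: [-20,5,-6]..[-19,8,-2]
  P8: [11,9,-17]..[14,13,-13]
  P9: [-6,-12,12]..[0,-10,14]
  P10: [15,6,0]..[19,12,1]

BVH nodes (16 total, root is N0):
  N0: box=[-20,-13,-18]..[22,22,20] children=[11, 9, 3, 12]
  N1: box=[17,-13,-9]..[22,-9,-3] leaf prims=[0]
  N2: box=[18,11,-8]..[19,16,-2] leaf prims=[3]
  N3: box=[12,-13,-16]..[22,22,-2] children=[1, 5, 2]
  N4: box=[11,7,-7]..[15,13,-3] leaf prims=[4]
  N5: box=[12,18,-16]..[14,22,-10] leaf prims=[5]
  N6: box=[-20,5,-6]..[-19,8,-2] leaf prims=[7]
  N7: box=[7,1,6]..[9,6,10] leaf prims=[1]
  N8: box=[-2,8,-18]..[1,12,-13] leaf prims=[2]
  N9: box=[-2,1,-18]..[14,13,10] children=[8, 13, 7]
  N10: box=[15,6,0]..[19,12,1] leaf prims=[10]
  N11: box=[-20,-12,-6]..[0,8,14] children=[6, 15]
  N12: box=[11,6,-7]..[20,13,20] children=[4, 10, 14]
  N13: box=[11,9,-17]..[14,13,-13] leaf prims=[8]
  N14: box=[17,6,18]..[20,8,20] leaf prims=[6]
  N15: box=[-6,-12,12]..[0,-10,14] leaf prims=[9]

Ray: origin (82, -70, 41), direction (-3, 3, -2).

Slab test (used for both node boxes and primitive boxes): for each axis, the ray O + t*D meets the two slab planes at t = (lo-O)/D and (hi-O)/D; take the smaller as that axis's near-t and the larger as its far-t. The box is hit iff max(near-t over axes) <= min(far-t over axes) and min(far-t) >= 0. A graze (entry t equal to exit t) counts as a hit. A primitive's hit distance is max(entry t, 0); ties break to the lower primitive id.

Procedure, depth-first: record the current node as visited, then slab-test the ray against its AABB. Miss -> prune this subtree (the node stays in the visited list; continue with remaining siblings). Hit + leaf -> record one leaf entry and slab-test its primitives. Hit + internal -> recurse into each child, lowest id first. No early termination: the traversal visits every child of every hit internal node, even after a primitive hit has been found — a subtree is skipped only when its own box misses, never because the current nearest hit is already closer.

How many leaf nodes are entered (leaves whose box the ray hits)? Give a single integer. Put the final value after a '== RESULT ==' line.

Walk:
N0 x:[20,34] y:[19,92/3] z:[21/2,59/2] -> hit [20,59/2], descend [3, 9, 11, 12]
  N3 x:[20,70/3] y:[19,92/3] z:[43/2,57/2] -> hit [43/2,70/3], descend [1, 2, 5]
    N1 x:[20,65/3] y:[19,61/3] z:[22,25] -> miss, prune
    N2 x:[21,64/3] y:[27,86/3] z:[43/2,49/2] -> miss, prune
    N5 x:[68/3,70/3] y:[88/3,92/3] z:[51/2,57/2] -> miss, prune
  N9 x:[68/3,28] y:[71/3,83/3] z:[31/2,59/2] -> hit [71/3,83/3], descend [7, 8, 13]
    N7 x:[73/3,25] y:[71/3,76/3] z:[31/2,35/2] -> miss, prune
    N8 x:[27,28] y:[26,82/3] z:[27,59/2] -> hit [27,82/3] leaf, test {P2@t=27}
    N13 x:[68/3,71/3] y:[79/3,83/3] z:[27,29] -> miss, prune
  N11 x:[82/3,34] y:[58/3,26] z:[27/2,47/2] -> miss, prune
  N12 x:[62/3,71/3] y:[76/3,83/3] z:[21/2,24] -> miss, prune

order=[0, 3, 1, 2, 5, 9, 7, 8, 13, 11, 12]  |boxes|=11  |leaves|=1  hit=P2

== RESULT ==
1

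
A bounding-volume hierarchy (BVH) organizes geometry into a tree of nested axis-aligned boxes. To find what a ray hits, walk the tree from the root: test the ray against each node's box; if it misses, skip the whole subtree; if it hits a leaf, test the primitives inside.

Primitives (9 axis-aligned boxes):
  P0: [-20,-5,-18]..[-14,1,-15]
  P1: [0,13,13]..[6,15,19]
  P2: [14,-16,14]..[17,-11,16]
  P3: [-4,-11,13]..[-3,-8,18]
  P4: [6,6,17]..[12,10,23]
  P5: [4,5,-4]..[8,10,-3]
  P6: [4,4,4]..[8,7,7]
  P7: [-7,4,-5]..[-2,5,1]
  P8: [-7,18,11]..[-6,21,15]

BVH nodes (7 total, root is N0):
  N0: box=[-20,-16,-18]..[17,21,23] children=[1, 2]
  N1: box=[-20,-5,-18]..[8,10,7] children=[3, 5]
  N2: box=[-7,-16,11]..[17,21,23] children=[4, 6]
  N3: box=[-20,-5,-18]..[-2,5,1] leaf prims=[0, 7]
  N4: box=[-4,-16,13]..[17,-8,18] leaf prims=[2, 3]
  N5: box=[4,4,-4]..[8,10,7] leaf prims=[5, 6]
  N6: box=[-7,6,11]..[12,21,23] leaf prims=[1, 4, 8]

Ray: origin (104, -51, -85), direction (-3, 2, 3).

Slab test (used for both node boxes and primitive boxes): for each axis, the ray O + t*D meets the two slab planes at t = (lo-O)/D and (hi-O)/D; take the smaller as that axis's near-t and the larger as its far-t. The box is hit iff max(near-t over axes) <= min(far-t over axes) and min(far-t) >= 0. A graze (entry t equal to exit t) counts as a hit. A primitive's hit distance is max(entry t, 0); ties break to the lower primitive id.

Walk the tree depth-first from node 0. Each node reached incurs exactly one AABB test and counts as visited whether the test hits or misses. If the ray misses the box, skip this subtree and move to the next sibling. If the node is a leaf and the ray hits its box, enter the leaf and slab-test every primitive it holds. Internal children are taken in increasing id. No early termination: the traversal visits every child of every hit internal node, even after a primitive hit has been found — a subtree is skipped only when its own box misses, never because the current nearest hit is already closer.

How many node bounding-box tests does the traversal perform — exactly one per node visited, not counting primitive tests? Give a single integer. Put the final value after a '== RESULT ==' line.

Trace the traversal:
N0 x:[29,124/3] y:[35/2,36] z:[67/3,36] -> hit [29,36], descend [1, 2]
  N1 x:[32,124/3] y:[23,61/2] z:[67/3,92/3] -> miss, prune
  N2 x:[29,37] y:[35/2,36] z:[32,36] -> hit [32,36], descend [4, 6]
    N4 x:[29,36] y:[35/2,43/2] z:[98/3,103/3] -> miss, prune
    N6 x:[92/3,37] y:[57/2,36] z:[32,36] -> hit [32,36] leaf, test {P1@t=98/3, P4(miss), P8(miss)}

Visited [0, 1, 2, 4, 6]. Tests: 5 box, 1 leaf. Nearest: P1.

== RESULT ==
5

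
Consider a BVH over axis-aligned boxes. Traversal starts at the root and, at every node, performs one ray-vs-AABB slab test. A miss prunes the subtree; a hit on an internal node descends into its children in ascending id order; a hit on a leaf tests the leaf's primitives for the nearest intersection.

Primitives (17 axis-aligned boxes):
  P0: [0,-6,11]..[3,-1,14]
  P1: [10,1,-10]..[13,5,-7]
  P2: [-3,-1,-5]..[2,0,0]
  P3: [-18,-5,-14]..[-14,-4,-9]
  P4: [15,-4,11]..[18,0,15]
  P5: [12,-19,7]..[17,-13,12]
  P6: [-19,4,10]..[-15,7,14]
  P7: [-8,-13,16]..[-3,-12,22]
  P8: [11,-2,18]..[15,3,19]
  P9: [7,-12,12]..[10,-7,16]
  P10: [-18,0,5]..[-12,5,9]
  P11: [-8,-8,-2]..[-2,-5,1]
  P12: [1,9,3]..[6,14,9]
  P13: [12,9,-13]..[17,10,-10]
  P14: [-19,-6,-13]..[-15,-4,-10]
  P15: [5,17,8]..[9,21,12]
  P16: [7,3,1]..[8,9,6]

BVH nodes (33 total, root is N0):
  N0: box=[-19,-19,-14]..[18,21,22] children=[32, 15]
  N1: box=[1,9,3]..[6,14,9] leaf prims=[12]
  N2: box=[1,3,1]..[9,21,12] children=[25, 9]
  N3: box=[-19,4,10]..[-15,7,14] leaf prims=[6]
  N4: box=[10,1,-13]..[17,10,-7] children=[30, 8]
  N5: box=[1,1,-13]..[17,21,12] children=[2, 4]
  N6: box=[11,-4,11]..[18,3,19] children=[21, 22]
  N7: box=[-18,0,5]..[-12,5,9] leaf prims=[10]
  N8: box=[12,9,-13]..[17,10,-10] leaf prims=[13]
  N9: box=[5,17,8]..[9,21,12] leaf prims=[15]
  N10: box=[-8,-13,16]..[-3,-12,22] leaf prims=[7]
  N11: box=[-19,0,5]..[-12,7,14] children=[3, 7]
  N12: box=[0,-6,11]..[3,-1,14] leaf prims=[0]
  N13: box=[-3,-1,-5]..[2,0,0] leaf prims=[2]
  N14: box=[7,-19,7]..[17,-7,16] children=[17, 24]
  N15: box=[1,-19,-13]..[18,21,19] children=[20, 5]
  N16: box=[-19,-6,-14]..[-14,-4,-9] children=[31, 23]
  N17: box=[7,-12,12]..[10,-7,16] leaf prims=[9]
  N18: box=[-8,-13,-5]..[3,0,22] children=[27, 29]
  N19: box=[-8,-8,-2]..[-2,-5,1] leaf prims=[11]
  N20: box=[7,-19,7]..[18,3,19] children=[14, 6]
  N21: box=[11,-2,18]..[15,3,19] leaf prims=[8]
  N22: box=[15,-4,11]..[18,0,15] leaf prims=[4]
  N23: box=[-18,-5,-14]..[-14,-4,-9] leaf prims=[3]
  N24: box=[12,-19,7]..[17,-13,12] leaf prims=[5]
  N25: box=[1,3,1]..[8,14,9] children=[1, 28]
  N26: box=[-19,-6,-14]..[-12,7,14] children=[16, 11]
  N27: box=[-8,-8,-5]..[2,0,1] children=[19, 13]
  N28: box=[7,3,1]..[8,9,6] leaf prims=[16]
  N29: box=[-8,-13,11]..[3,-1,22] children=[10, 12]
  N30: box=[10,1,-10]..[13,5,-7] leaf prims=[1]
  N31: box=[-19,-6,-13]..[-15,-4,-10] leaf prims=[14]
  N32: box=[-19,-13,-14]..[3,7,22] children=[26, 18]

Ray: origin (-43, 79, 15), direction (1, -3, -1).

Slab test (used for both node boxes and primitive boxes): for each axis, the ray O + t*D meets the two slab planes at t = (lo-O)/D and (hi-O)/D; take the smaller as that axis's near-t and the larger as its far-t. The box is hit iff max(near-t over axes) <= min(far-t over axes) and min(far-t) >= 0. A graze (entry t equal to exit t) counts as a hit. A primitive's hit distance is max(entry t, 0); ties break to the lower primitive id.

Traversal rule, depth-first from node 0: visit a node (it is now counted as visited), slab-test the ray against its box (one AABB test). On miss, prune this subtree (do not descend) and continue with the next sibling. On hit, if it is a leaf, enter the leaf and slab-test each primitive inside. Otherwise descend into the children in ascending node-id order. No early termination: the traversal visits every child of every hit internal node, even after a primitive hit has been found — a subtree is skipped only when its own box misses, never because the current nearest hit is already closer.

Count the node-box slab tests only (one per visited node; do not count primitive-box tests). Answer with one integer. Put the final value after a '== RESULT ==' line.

Trace the traversal:
N0 x:[24,61] y:[58/3,98/3] z:[-7,29] -> hit [24,29], descend [15, 32]
  N15 x:[44,61] y:[58/3,98/3] z:[-4,28] -> miss, prune
  N32 x:[24,46] y:[24,92/3] z:[-7,29] -> hit [24,29], descend [18, 26]
    N18 x:[35,46] y:[79/3,92/3] z:[-7,20] -> miss, prune
    N26 x:[24,31] y:[24,85/3] z:[1,29] -> hit [24,85/3], descend [11, 16]
      N11 x:[24,31] y:[24,79/3] z:[1,10] -> miss, prune
      N16 x:[24,29] y:[83/3,85/3] z:[24,29] -> hit [83/3,85/3], descend [23, 31]
        N23 x:[25,29] y:[83/3,28] z:[24,29] -> hit [83/3,28] leaf, test {P3@t=83/3}
        N31 x:[24,28] y:[83/3,85/3] z:[25,28] -> hit [83/3,28] leaf, test {P14@t=83/3}

Summary -> nodes [0, 15, 32, 18, 26, 11, 16, 23, 31]; box-tests=9; leaf-entries=2; first=P3

== RESULT ==
9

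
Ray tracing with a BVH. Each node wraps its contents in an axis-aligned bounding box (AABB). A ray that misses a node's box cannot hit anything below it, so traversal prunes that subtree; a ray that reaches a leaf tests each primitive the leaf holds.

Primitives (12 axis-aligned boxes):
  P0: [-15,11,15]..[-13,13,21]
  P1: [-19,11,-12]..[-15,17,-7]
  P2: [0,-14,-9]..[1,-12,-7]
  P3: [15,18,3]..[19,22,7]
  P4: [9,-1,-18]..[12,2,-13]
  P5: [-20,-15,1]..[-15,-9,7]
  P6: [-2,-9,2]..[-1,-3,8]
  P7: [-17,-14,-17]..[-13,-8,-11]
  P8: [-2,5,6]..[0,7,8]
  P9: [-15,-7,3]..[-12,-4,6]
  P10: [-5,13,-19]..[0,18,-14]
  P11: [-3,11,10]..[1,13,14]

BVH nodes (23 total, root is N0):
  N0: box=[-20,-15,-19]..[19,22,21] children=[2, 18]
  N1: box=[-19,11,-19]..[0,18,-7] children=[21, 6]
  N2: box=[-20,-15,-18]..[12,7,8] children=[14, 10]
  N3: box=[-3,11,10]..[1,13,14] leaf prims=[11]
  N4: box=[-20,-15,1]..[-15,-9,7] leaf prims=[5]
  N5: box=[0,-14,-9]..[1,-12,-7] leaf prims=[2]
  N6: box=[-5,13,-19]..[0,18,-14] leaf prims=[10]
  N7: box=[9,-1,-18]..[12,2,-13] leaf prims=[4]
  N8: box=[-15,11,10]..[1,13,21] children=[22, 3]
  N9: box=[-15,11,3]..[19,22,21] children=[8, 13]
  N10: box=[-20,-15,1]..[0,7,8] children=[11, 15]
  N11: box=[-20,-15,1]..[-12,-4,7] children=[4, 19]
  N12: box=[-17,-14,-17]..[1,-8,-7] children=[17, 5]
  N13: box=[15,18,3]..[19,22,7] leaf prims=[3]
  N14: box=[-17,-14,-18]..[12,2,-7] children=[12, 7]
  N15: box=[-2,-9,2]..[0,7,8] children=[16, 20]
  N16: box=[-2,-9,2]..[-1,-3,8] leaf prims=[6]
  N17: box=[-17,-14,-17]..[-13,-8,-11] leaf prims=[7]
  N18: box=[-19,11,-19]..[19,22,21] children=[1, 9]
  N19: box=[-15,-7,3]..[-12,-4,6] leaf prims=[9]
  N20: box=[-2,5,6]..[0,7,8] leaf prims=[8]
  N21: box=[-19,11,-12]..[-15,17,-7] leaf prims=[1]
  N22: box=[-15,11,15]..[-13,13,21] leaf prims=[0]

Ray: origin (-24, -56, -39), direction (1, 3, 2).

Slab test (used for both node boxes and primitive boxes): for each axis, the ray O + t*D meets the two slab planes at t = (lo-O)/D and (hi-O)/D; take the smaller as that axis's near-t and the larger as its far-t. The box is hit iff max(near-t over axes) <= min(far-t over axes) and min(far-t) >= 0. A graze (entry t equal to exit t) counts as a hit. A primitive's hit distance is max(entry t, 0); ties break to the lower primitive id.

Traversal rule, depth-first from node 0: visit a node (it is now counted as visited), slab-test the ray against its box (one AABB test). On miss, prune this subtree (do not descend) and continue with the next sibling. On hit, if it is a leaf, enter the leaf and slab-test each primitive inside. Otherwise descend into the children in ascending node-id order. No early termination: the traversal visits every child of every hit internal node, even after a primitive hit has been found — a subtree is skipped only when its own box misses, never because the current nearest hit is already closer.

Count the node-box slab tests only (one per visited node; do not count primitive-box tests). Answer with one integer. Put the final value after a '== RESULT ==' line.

Traverse from the root:
N0 x:[4,43] y:[41/3,26] z:[10,30] -> hit [41/3,26], descend [2, 18]
  N2 x:[4,36] y:[41/3,21] z:[21/2,47/2] -> hit [41/3,21], descend [10, 14]
    N10 x:[4,24] y:[41/3,21] z:[20,47/2] -> hit [20,21], descend [11, 15]
      N11 x:[4,12] y:[41/3,52/3] z:[20,23] -> miss, prune
      N15 x:[22,24] y:[47/3,21] z:[41/2,47/2] -> miss, prune
    N14 x:[7,36] y:[14,58/3] z:[21/2,16] -> hit [14,16], descend [7, 12]
      N7 x:[33,36] y:[55/3,58/3] z:[21/2,13] -> miss, prune
      N12 x:[7,25] y:[14,16] z:[11,16] -> hit [14,16], descend [5, 17]
        N5 x:[24,25] y:[14,44/3] z:[15,16] -> miss, prune
        N17 x:[7,11] y:[14,16] z:[11,14] -> miss, prune
  N18 x:[5,43] y:[67/3,26] z:[10,30] -> hit [67/3,26], descend [1, 9]
    N1 x:[5,24] y:[67/3,74/3] z:[10,16] -> miss, prune
    N9 x:[9,43] y:[67/3,26] z:[21,30] -> hit [67/3,26], descend [8, 13]
      N8 x:[9,25] y:[67/3,23] z:[49/2,30] -> miss, prune
      N13 x:[39,43] y:[74/3,26] z:[21,23] -> miss, prune

order=[0, 2, 10, 11, 15, 14, 7, 12, 5, 17, 18, 1, 9, 8, 13]  |boxes|=15  |leaves|=0  hit=miss

== RESULT ==
15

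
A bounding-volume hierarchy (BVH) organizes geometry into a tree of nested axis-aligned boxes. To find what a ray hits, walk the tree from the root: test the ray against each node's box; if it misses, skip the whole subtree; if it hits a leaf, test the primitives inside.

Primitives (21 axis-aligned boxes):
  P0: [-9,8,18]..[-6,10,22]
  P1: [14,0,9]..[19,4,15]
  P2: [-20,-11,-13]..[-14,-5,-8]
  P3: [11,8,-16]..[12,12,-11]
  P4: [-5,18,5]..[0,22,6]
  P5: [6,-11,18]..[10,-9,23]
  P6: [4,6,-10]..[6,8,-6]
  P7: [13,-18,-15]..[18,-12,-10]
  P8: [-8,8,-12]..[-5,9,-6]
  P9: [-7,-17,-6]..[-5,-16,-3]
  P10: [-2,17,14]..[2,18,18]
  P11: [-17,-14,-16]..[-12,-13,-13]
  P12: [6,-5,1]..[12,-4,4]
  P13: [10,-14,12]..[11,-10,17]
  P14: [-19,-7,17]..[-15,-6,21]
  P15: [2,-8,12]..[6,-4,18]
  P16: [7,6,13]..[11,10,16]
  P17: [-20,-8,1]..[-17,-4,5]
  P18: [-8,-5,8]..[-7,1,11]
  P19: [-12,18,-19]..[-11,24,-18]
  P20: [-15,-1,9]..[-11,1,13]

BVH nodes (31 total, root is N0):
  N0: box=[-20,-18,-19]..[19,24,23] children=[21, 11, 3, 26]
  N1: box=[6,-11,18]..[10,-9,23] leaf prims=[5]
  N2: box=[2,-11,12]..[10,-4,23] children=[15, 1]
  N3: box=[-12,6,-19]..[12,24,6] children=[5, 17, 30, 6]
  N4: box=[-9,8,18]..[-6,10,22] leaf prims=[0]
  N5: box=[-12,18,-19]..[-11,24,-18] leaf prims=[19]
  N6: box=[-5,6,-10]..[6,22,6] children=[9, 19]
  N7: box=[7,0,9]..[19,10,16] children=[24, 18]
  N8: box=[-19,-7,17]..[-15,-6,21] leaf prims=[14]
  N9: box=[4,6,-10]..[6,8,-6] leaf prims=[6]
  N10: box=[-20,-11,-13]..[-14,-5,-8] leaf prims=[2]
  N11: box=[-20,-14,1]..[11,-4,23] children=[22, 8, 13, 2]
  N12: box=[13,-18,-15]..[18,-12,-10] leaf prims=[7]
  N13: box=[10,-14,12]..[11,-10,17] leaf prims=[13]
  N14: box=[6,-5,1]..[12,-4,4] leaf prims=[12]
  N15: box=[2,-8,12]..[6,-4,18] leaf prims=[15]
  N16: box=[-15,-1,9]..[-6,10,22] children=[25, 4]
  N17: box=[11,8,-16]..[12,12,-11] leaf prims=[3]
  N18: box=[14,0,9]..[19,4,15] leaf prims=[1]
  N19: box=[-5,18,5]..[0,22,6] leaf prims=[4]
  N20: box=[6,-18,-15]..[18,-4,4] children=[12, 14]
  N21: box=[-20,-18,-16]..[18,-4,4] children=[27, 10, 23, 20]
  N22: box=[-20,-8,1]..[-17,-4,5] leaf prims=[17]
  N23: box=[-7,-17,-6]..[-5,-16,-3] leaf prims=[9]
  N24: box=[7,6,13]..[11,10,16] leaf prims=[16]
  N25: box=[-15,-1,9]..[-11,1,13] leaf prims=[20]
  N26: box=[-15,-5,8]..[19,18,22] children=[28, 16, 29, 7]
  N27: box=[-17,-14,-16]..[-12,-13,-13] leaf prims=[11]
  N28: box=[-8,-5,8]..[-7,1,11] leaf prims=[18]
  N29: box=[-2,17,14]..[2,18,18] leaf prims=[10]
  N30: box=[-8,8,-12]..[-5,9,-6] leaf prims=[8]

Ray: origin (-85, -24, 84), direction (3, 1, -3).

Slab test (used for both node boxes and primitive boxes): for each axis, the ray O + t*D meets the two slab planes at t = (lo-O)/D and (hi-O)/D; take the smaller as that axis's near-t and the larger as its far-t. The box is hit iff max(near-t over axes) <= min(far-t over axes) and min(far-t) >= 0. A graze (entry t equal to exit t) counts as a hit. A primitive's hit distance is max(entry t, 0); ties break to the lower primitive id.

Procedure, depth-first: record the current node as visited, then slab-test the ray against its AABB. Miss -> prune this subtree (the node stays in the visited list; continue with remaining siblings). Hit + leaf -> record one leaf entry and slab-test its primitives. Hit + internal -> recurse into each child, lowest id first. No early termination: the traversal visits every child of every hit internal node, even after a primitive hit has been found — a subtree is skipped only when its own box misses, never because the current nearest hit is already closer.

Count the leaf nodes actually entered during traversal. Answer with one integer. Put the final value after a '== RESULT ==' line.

Trace the traversal:
N0 x:[65/3,104/3] y:[6,48] z:[61/3,103/3] -> hit [65/3,103/3], descend [3, 11, 21, 26]
  N3 x:[73/3,97/3] y:[30,48] z:[26,103/3] -> hit [30,97/3], descend [5, 6, 17, 30]
    N5 x:[73/3,74/3] y:[42,48] z:[34,103/3] -> miss, prune
    N6 x:[80/3,91/3] y:[30,46] z:[26,94/3] -> hit [30,91/3], descend [9, 19]
      N9 x:[89/3,91/3] y:[30,32] z:[30,94/3] -> hit [30,91/3] leaf, test {P6@t=30}
      N19 x:[80/3,85/3] y:[42,46] z:[26,79/3] -> miss, prune
    N17 x:[32,97/3] y:[32,36] z:[95/3,100/3] -> hit [32,97/3] leaf, test {P3@t=32}
    N30 x:[77/3,80/3] y:[32,33] z:[30,32] -> miss, prune
  N11 x:[65/3,32] y:[10,20] z:[61/3,83/3] -> miss, prune
  N21 x:[65/3,103/3] y:[6,20] z:[80/3,100/3] -> miss, prune
  N26 x:[70/3,104/3] y:[19,42] z:[62/3,76/3] -> hit [70/3,76/3], descend [7, 16, 28, 29]
    N7 x:[92/3,104/3] y:[24,34] z:[68/3,25] -> miss, prune
    N16 x:[70/3,79/3] y:[23,34] z:[62/3,25] -> hit [70/3,25], descend [4, 25]
      N4 x:[76/3,79/3] y:[32,34] z:[62/3,22] -> miss, prune
      N25 x:[70/3,74/3] y:[23,25] z:[71/3,25] -> hit [71/3,74/3] leaf, test {P20@t=71/3}
    N28 x:[77/3,26] y:[19,25] z:[73/3,76/3] -> miss, prune
    N29 x:[83/3,29] y:[41,42] z:[22,70/3] -> miss, prune

17 AABB tests over nodes [0, 3, 5, 6, 9, 19, 17, 30, 11, 21, 26, 7, 16, 4, 25, 28, 29]; 3 leaves entered; closest P20.

== RESULT ==
3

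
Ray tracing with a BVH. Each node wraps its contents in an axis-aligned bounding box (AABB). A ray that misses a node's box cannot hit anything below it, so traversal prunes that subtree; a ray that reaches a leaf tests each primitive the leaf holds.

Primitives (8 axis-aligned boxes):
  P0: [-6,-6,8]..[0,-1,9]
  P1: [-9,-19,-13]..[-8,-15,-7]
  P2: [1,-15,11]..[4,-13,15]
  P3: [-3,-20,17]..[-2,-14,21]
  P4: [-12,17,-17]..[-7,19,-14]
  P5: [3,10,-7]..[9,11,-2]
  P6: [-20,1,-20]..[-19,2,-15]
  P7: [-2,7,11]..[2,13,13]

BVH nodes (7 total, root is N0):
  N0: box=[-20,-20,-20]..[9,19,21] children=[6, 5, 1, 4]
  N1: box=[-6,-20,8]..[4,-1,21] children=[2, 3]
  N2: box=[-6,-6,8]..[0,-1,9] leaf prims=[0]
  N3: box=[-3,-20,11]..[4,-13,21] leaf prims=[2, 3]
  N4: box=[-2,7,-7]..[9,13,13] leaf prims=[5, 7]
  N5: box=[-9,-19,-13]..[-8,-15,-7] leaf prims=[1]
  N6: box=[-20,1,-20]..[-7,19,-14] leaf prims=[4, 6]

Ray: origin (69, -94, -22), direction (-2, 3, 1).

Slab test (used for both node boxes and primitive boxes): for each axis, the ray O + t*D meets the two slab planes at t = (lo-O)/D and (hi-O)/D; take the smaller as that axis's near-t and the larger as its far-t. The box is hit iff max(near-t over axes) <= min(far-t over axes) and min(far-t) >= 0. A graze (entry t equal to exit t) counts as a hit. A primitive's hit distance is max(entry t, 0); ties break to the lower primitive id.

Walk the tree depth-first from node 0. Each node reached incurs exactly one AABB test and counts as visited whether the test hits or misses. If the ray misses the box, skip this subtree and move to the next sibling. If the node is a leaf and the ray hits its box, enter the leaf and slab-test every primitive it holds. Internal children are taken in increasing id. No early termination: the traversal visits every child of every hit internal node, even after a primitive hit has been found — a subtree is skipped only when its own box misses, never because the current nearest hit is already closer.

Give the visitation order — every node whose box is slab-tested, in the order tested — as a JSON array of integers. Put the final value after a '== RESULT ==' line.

Traverse from the root:
N0 x:[30,89/2] y:[74/3,113/3] z:[2,43] -> hit [30,113/3], descend [1, 4, 5, 6]
  N1 x:[65/2,75/2] y:[74/3,31] z:[30,43] -> miss, prune
  N4 x:[30,71/2] y:[101/3,107/3] z:[15,35] -> hit [101/3,35] leaf, test {P5(miss), P7@t=101/3}
  N5 x:[77/2,39] y:[25,79/3] z:[9,15] -> miss, prune
  N6 x:[38,89/2] y:[95/3,113/3] z:[2,8] -> miss, prune

5 AABB tests over nodes [0, 1, 4, 5, 6]; 1 leaf entered; closest P7.

== RESULT ==
[0, 1, 4, 5, 6]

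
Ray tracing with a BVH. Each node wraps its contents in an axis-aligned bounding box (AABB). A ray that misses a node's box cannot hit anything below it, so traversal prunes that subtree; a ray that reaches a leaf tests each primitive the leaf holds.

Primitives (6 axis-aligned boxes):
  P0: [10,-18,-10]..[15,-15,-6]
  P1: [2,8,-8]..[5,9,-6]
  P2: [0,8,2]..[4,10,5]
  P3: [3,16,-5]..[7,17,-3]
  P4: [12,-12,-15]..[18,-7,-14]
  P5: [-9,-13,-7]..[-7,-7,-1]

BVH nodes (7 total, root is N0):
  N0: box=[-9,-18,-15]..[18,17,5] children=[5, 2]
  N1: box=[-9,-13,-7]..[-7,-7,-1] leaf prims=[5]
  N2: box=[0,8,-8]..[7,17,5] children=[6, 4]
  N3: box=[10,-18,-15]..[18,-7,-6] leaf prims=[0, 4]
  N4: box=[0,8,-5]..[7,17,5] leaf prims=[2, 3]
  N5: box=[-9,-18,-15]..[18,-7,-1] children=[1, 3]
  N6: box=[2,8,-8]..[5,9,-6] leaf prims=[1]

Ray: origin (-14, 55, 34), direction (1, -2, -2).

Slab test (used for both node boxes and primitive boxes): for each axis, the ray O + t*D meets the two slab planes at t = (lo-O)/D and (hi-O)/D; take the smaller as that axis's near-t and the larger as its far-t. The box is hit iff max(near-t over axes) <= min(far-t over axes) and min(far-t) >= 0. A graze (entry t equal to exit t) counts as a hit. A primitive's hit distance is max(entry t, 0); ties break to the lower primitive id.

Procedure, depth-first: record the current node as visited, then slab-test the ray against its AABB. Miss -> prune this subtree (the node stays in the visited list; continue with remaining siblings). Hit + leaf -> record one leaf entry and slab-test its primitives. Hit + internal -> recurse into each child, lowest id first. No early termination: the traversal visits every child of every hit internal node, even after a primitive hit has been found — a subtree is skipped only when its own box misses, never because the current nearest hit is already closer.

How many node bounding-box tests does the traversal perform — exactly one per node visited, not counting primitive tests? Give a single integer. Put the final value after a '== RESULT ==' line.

Traverse from the root:
N0 x:[5,32] y:[19,73/2] z:[29/2,49/2] -> hit [19,49/2], descend [2, 5]
  N2 x:[14,21] y:[19,47/2] z:[29/2,21] -> hit [19,21], descend [4, 6]
    N4 x:[14,21] y:[19,47/2] z:[29/2,39/2] -> hit [19,39/2] leaf, test {P2(miss), P3@t=19}
    N6 x:[16,19] y:[23,47/2] z:[20,21] -> miss, prune
  N5 x:[5,32] y:[31,73/2] z:[35/2,49/2] -> miss, prune

Summary -> nodes [0, 2, 4, 6, 5]; box-tests=5; leaf-entries=1; first=P3

== RESULT ==
5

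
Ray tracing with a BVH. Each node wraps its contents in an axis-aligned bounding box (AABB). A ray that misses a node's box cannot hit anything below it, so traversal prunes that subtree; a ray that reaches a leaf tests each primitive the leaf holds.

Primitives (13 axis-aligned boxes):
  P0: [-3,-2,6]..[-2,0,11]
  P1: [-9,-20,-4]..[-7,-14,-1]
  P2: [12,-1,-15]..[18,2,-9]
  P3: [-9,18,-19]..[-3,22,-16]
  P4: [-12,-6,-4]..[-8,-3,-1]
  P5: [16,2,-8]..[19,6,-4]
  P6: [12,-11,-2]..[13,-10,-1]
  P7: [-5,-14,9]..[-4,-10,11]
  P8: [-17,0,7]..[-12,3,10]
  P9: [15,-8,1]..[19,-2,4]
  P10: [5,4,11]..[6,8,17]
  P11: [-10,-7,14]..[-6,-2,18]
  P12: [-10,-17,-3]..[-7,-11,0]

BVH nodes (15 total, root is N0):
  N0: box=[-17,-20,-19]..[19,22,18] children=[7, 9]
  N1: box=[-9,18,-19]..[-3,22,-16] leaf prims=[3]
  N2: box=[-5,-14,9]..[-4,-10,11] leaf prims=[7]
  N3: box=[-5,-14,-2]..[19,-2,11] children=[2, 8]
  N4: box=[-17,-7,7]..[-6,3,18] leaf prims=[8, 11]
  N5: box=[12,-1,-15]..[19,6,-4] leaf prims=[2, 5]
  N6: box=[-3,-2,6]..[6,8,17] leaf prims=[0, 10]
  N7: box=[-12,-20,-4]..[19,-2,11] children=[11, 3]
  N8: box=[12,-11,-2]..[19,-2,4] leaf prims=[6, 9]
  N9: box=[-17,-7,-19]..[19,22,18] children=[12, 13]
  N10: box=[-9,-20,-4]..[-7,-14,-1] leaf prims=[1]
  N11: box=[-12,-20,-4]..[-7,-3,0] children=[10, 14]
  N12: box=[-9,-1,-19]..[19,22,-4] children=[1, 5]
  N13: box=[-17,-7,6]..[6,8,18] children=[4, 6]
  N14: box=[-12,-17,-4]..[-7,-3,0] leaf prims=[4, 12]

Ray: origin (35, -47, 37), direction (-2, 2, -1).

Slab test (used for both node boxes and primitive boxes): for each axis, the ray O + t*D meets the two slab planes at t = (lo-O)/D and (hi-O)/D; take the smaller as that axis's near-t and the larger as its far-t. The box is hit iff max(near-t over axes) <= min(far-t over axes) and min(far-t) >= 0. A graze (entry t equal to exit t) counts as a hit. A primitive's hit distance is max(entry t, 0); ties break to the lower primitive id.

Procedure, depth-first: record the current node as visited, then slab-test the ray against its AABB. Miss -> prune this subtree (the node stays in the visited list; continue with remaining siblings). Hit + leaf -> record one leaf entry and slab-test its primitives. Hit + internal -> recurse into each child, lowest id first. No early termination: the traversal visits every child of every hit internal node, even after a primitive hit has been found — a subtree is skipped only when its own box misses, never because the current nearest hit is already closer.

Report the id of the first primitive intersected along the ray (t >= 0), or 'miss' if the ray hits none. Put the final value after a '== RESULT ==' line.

Trace the traversal:
N0 x:[8,26] y:[27/2,69/2] z:[19,56] -> hit [19,26], descend [7, 9]
  N7 x:[8,47/2] y:[27/2,45/2] z:[26,41] -> miss, prune
  N9 x:[8,26] y:[20,69/2] z:[19,56] -> hit [20,26], descend [12, 13]
    N12 x:[8,22] y:[23,69/2] z:[41,56] -> miss, prune
    N13 x:[29/2,26] y:[20,55/2] z:[19,31] -> hit [20,26], descend [4, 6]
      N4 x:[41/2,26] y:[20,25] z:[19,30] -> hit [41/2,25] leaf, test {P8(miss), P11@t=41/2}
      N6 x:[29/2,19] y:[45/2,55/2] z:[20,31] -> miss, prune

order=[0, 7, 9, 12, 13, 4, 6]  |boxes|=7  |leaves|=1  hit=P11

== RESULT ==
11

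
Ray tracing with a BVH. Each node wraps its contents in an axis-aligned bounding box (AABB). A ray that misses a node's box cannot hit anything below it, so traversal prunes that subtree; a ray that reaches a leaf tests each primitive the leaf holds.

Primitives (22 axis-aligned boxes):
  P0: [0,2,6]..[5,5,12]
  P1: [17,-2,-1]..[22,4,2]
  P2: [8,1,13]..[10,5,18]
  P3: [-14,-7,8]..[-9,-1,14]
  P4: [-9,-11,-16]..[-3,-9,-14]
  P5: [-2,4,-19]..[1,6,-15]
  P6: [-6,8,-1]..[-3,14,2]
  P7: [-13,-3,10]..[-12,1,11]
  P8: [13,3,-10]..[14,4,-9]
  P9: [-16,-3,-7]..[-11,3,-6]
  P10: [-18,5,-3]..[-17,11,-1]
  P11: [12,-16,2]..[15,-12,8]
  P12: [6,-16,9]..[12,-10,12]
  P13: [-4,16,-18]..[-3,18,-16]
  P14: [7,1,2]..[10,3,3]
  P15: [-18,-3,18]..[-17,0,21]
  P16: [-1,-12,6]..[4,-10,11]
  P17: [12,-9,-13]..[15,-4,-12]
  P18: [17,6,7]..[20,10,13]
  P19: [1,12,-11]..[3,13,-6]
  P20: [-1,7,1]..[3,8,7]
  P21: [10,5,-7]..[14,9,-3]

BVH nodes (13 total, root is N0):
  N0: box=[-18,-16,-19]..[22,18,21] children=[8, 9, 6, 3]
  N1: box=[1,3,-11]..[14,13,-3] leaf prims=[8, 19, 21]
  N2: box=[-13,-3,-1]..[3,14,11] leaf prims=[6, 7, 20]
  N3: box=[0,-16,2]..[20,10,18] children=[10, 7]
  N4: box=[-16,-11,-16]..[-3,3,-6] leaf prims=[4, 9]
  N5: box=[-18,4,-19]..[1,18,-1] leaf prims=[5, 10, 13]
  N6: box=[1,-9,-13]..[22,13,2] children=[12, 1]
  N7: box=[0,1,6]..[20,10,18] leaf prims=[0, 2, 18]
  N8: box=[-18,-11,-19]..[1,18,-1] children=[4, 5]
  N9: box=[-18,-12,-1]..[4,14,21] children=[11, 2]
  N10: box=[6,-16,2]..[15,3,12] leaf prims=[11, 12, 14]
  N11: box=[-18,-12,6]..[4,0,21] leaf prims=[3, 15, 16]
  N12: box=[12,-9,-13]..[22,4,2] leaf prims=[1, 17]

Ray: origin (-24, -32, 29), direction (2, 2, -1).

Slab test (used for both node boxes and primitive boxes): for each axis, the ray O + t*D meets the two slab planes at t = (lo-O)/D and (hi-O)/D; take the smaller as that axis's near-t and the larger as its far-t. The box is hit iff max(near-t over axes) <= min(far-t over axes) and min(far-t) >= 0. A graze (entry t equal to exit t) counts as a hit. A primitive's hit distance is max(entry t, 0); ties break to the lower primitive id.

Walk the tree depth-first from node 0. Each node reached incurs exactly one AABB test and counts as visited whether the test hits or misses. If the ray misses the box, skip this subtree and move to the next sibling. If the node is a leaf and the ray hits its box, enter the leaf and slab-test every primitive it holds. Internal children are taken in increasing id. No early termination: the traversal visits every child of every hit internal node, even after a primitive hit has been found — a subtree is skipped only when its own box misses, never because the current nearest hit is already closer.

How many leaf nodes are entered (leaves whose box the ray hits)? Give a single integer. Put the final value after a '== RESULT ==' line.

Trace the traversal:
N0 x:[3,23] y:[8,25] z:[8,48] -> hit [8,23], descend [3, 6, 8, 9]
  N3 x:[12,22] y:[8,21] z:[11,27] -> hit [12,21], descend [7, 10]
    N7 x:[12,22] y:[33/2,21] z:[11,23] -> hit [33/2,21] leaf, test {P0(miss), P2(miss), P18@t=41/2}
    N10 x:[15,39/2] y:[8,35/2] z:[17,27] -> hit [17,35/2] leaf, test {P11(miss), P12(miss), P14(miss)}
  N6 x:[25/2,23] y:[23/2,45/2] z:[27,42] -> miss, prune
  N8 x:[3,25/2] y:[21/2,25] z:[30,48] -> miss, prune
  N9 x:[3,14] y:[10,23] z:[8,30] -> hit [10,14], descend [2, 11]
    N2 x:[11/2,27/2] y:[29/2,23] z:[18,30] -> miss, prune
    N11 x:[3,14] y:[10,16] z:[8,23] -> hit [10,14] leaf, test {P3(miss), P15(miss), P16(miss)}

Visited [0, 3, 7, 10, 6, 8, 9, 2, 11]. Tests: 9 box, 3 leaf. Nearest: P18.

== RESULT ==
3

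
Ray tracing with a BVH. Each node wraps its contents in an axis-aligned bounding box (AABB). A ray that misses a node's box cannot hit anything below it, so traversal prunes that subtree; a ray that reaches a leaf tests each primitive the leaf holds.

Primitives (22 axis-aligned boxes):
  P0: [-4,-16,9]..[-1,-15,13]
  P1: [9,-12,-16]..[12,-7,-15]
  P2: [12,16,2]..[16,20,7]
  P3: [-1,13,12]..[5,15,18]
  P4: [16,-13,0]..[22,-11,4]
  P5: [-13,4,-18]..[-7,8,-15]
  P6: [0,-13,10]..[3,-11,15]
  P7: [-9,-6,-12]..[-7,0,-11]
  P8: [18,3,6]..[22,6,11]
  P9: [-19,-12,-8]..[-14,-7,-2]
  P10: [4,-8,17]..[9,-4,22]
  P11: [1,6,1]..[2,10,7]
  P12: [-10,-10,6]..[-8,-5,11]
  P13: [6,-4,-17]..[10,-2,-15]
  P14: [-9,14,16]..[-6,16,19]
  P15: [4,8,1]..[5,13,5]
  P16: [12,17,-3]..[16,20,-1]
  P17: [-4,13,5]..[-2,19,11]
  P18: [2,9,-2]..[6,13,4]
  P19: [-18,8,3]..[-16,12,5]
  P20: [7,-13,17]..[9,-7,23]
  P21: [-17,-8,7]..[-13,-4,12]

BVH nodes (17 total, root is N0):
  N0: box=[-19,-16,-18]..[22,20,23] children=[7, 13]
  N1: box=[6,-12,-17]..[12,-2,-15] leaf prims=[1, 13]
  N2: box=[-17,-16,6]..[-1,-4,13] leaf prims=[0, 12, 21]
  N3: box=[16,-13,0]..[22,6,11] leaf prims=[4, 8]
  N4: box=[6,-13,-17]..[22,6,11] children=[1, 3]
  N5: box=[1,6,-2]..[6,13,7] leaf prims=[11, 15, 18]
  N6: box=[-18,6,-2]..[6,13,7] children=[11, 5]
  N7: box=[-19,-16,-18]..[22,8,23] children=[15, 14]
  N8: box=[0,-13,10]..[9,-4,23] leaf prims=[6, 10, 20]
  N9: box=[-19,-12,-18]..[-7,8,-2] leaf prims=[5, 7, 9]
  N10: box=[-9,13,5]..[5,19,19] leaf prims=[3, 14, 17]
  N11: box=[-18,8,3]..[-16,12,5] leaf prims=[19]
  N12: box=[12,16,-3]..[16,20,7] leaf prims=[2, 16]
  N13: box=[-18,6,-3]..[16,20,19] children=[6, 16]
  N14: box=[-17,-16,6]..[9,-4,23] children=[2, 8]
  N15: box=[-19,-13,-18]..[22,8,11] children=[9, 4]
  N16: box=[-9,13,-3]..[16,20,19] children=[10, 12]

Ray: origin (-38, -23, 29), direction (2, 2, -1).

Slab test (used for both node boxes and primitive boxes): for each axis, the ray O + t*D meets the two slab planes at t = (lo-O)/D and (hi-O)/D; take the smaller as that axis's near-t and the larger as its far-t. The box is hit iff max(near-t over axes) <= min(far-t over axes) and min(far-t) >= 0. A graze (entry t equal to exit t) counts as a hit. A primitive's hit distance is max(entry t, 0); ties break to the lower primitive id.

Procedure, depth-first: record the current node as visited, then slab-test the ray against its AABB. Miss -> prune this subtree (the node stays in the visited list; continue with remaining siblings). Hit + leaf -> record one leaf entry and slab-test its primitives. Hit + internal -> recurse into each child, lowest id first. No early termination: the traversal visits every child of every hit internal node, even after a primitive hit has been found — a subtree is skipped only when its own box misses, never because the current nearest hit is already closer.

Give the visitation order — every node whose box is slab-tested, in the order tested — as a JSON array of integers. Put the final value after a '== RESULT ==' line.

Walk:
N0 x:[19/2,30] y:[7/2,43/2] z:[6,47] -> hit [19/2,43/2], descend [7, 13]
  N7 x:[19/2,30] y:[7/2,31/2] z:[6,47] -> hit [19/2,31/2], descend [14, 15]
    N14 x:[21/2,47/2] y:[7/2,19/2] z:[6,23] -> miss, prune
    N15 x:[19/2,30] y:[5,31/2] z:[18,47] -> miss, prune
  N13 x:[10,27] y:[29/2,43/2] z:[10,32] -> hit [29/2,43/2], descend [6, 16]
    N6 x:[10,22] y:[29/2,18] z:[22,31] -> miss, prune
    N16 x:[29/2,27] y:[18,43/2] z:[10,32] -> hit [18,43/2], descend [10, 12]
      N10 x:[29/2,43/2] y:[18,21] z:[10,24] -> hit [18,21] leaf, test {P3(miss), P14(miss), P17@t=18}
      N12 x:[25,27] y:[39/2,43/2] z:[22,32] -> miss, prune

9 AABB tests over nodes [0, 7, 14, 15, 13, 6, 16, 10, 12]; 1 leaf entered; closest P17.

== RESULT ==
[0, 7, 14, 15, 13, 6, 16, 10, 12]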